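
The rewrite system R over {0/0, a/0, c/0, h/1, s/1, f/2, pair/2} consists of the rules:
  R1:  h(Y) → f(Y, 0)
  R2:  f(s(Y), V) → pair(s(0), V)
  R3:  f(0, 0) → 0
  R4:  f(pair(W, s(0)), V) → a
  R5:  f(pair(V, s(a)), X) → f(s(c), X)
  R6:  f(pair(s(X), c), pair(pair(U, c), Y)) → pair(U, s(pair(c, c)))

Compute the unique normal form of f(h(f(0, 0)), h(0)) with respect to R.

0

1. f(h(f(0, 0)), h(0))  →  f(f(f(0, 0), 0), h(0))   [R1 at 1]
2. f(f(f(0, 0), 0), h(0))  →  f(f(0, 0), h(0))   [R3 at 1.1]
3. f(f(0, 0), h(0))  →  f(0, h(0))   [R3 at 1]
4. f(0, h(0))  →  f(0, f(0, 0))   [R1 at 2]
5. f(0, f(0, 0))  →  f(0, 0)   [R3 at 2]
6. f(0, 0)  →  0   [R3 at ε]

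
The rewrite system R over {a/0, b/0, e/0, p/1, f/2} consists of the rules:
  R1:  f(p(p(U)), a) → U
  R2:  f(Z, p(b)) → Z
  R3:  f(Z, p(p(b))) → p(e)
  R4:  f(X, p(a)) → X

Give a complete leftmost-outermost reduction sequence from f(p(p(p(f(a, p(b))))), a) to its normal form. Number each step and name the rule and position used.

1. f(p(p(p(f(a, p(b))))), a)  →  p(f(a, p(b)))   [R1 at ε]
2. p(f(a, p(b)))  →  p(a)   [R2 at 1]

p(a)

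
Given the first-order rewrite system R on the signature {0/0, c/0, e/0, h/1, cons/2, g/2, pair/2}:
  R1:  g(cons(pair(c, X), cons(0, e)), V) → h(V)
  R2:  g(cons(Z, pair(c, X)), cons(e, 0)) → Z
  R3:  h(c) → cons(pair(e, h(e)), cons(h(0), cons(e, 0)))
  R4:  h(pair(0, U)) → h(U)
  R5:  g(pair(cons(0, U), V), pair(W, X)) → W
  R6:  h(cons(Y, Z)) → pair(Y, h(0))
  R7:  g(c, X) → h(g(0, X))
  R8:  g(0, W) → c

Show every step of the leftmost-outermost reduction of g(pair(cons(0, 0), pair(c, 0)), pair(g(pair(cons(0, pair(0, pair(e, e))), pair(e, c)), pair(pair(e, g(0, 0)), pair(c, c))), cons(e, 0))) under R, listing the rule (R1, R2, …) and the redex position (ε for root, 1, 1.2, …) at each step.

pair(e, c)

1. g(pair(cons(0, 0), pair(c, 0)), pair(g(pair(cons(0, pair(0, pair(e, e))), pair(e, c)), pair(pair(e, g(0, 0)), pair(c, c))), cons(e, 0)))  →  g(pair(cons(0, pair(0, pair(e, e))), pair(e, c)), pair(pair(e, g(0, 0)), pair(c, c)))   [R5 at ε]
2. g(pair(cons(0, pair(0, pair(e, e))), pair(e, c)), pair(pair(e, g(0, 0)), pair(c, c)))  →  pair(e, g(0, 0))   [R5 at ε]
3. pair(e, g(0, 0))  →  pair(e, c)   [R8 at 2]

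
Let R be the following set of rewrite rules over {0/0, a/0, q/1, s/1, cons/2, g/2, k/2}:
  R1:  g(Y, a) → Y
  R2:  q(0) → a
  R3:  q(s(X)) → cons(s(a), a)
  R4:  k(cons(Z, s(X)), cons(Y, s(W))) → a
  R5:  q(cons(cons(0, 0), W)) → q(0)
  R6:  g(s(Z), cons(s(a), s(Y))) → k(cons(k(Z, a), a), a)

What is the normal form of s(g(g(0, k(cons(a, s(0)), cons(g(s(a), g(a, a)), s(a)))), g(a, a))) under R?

1. s(g(g(0, k(cons(a, s(0)), cons(g(s(a), g(a, a)), s(a)))), g(a, a)))  →  s(g(g(0, a), g(a, a)))   [R4 at 1.1.2]
2. s(g(g(0, a), g(a, a)))  →  s(g(0, g(a, a)))   [R1 at 1.1]
3. s(g(0, g(a, a)))  →  s(g(0, a))   [R1 at 1.2]
4. s(g(0, a))  →  s(0)   [R1 at 1]

s(0)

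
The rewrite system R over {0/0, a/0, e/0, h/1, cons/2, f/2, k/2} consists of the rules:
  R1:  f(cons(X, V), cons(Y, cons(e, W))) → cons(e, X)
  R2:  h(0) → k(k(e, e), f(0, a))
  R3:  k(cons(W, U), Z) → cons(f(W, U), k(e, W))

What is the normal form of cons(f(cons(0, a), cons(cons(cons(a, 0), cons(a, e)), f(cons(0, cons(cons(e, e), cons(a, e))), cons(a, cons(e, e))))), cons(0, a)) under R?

1. cons(f(cons(0, a), cons(cons(cons(a, 0), cons(a, e)), f(cons(0, cons(cons(e, e), cons(a, e))), cons(a, cons(e, e))))), cons(0, a))  →  cons(f(cons(0, a), cons(cons(cons(a, 0), cons(a, e)), cons(e, 0))), cons(0, a))   [R1 at 1.2.2]
2. cons(f(cons(0, a), cons(cons(cons(a, 0), cons(a, e)), cons(e, 0))), cons(0, a))  →  cons(cons(e, 0), cons(0, a))   [R1 at 1]

cons(cons(e, 0), cons(0, a))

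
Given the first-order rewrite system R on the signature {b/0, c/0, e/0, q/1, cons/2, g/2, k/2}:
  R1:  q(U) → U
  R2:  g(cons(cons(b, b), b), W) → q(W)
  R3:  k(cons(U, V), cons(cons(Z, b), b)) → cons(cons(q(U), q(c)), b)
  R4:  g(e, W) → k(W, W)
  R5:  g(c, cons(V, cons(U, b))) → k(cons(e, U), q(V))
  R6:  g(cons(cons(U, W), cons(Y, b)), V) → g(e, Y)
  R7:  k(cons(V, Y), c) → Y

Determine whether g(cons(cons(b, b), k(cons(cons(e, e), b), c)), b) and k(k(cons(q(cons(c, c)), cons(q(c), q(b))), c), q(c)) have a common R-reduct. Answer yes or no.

Reduce t₁ = g(cons(cons(b, b), k(cons(cons(e, e), b), c)), b):
1. g(cons(cons(b, b), k(cons(cons(e, e), b), c)), b)  →  g(cons(cons(b, b), b), b)   [R7 at 1.2]
2. g(cons(cons(b, b), b), b)  →  q(b)   [R2 at ε]
3. q(b)  →  b   [R1 at ε]

Reduce t₂ = k(k(cons(q(cons(c, c)), cons(q(c), q(b))), c), q(c)):
1. k(k(cons(q(cons(c, c)), cons(q(c), q(b))), c), q(c))  →  k(cons(q(c), q(b)), q(c))   [R7 at 1]
2. k(cons(q(c), q(b)), q(c))  →  k(cons(c, q(b)), q(c))   [R1 at 1.1]
3. k(cons(c, q(b)), q(c))  →  k(cons(c, b), q(c))   [R1 at 1.2]
4. k(cons(c, b), q(c))  →  k(cons(c, b), c)   [R1 at 2]
5. k(cons(c, b), c)  →  b   [R7 at ε]

yes — NF(t₁) = b, NF(t₂) = b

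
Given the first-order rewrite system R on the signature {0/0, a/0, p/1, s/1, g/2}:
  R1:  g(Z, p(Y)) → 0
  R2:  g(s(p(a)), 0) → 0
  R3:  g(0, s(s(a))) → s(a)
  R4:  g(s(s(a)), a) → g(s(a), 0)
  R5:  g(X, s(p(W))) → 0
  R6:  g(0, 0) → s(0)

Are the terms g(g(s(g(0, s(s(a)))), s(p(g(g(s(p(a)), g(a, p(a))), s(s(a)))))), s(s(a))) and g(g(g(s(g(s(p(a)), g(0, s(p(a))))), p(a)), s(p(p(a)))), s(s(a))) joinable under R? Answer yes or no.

yes — NF(t₁) = s(a), NF(t₂) = s(a)

Reduce t₁ = g(g(s(g(0, s(s(a)))), s(p(g(g(s(p(a)), g(a, p(a))), s(s(a)))))), s(s(a))):
1. g(g(s(g(0, s(s(a)))), s(p(g(g(s(p(a)), g(a, p(a))), s(s(a)))))), s(s(a)))  →  g(0, s(s(a)))   [R5 at 1]
2. g(0, s(s(a)))  →  s(a)   [R3 at ε]

Reduce t₂ = g(g(g(s(g(s(p(a)), g(0, s(p(a))))), p(a)), s(p(p(a)))), s(s(a))):
1. g(g(g(s(g(s(p(a)), g(0, s(p(a))))), p(a)), s(p(p(a)))), s(s(a)))  →  g(0, s(s(a)))   [R5 at 1]
2. g(0, s(s(a)))  →  s(a)   [R3 at ε]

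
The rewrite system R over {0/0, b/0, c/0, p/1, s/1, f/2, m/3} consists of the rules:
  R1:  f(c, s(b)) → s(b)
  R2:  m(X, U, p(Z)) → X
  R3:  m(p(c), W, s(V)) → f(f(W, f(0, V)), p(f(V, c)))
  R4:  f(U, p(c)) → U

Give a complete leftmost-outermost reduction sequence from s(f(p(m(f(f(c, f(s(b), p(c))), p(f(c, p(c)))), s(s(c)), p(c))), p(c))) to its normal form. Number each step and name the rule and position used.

1. s(f(p(m(f(f(c, f(s(b), p(c))), p(f(c, p(c)))), s(s(c)), p(c))), p(c)))  →  s(p(m(f(f(c, f(s(b), p(c))), p(f(c, p(c)))), s(s(c)), p(c))))   [R4 at 1]
2. s(p(m(f(f(c, f(s(b), p(c))), p(f(c, p(c)))), s(s(c)), p(c))))  →  s(p(f(f(c, f(s(b), p(c))), p(f(c, p(c))))))   [R2 at 1.1]
3. s(p(f(f(c, f(s(b), p(c))), p(f(c, p(c))))))  →  s(p(f(f(c, s(b)), p(f(c, p(c))))))   [R4 at 1.1.1.2]
4. s(p(f(f(c, s(b)), p(f(c, p(c))))))  →  s(p(f(s(b), p(f(c, p(c))))))   [R1 at 1.1.1]
5. s(p(f(s(b), p(f(c, p(c))))))  →  s(p(f(s(b), p(c))))   [R4 at 1.1.2.1]
6. s(p(f(s(b), p(c))))  →  s(p(s(b)))   [R4 at 1.1]

s(p(s(b)))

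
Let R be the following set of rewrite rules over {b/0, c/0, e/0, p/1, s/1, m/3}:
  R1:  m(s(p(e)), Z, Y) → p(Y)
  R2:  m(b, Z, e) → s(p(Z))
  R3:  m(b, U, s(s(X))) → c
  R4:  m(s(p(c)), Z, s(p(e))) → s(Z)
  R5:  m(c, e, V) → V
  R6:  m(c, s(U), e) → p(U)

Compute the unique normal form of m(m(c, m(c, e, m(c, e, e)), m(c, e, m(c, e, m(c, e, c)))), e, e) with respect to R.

1. m(m(c, m(c, e, m(c, e, e)), m(c, e, m(c, e, m(c, e, c)))), e, e)  →  m(m(c, m(c, e, e), m(c, e, m(c, e, m(c, e, c)))), e, e)   [R5 at 1.2]
2. m(m(c, m(c, e, e), m(c, e, m(c, e, m(c, e, c)))), e, e)  →  m(m(c, e, m(c, e, m(c, e, m(c, e, c)))), e, e)   [R5 at 1.2]
3. m(m(c, e, m(c, e, m(c, e, m(c, e, c)))), e, e)  →  m(m(c, e, m(c, e, m(c, e, c))), e, e)   [R5 at 1]
4. m(m(c, e, m(c, e, m(c, e, c))), e, e)  →  m(m(c, e, m(c, e, c)), e, e)   [R5 at 1]
5. m(m(c, e, m(c, e, c)), e, e)  →  m(m(c, e, c), e, e)   [R5 at 1]
6. m(m(c, e, c), e, e)  →  m(c, e, e)   [R5 at 1]
7. m(c, e, e)  →  e   [R5 at ε]

e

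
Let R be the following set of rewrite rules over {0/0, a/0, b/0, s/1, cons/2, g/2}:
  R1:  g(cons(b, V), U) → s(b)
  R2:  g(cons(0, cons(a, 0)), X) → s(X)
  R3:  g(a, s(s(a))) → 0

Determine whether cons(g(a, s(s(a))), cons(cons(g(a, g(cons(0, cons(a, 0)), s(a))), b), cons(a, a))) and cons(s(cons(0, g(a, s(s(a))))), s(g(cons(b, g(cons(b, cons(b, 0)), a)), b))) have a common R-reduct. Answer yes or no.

no — NF(t₁) = cons(0, cons(cons(0, b), cons(a, a))), NF(t₂) = cons(s(cons(0, 0)), s(s(b)))

Reduce t₁ = cons(g(a, s(s(a))), cons(cons(g(a, g(cons(0, cons(a, 0)), s(a))), b), cons(a, a))):
1. cons(g(a, s(s(a))), cons(cons(g(a, g(cons(0, cons(a, 0)), s(a))), b), cons(a, a)))  →  cons(0, cons(cons(g(a, g(cons(0, cons(a, 0)), s(a))), b), cons(a, a)))   [R3 at 1]
2. cons(0, cons(cons(g(a, g(cons(0, cons(a, 0)), s(a))), b), cons(a, a)))  →  cons(0, cons(cons(g(a, s(s(a))), b), cons(a, a)))   [R2 at 2.1.1.2]
3. cons(0, cons(cons(g(a, s(s(a))), b), cons(a, a)))  →  cons(0, cons(cons(0, b), cons(a, a)))   [R3 at 2.1.1]

Reduce t₂ = cons(s(cons(0, g(a, s(s(a))))), s(g(cons(b, g(cons(b, cons(b, 0)), a)), b))):
1. cons(s(cons(0, g(a, s(s(a))))), s(g(cons(b, g(cons(b, cons(b, 0)), a)), b)))  →  cons(s(cons(0, 0)), s(g(cons(b, g(cons(b, cons(b, 0)), a)), b)))   [R3 at 1.1.2]
2. cons(s(cons(0, 0)), s(g(cons(b, g(cons(b, cons(b, 0)), a)), b)))  →  cons(s(cons(0, 0)), s(s(b)))   [R1 at 2.1]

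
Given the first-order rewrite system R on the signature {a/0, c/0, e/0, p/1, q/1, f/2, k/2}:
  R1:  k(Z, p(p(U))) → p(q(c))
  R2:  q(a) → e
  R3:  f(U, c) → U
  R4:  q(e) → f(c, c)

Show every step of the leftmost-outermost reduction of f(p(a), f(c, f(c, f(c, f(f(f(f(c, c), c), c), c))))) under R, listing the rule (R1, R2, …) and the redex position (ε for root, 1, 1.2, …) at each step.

p(a)

1. f(p(a), f(c, f(c, f(c, f(f(f(f(c, c), c), c), c)))))  →  f(p(a), f(c, f(c, f(c, f(f(f(c, c), c), c)))))   [R3 at 2.2.2.2]
2. f(p(a), f(c, f(c, f(c, f(f(f(c, c), c), c)))))  →  f(p(a), f(c, f(c, f(c, f(f(c, c), c)))))   [R3 at 2.2.2.2]
3. f(p(a), f(c, f(c, f(c, f(f(c, c), c)))))  →  f(p(a), f(c, f(c, f(c, f(c, c)))))   [R3 at 2.2.2.2]
4. f(p(a), f(c, f(c, f(c, f(c, c)))))  →  f(p(a), f(c, f(c, f(c, c))))   [R3 at 2.2.2.2]
5. f(p(a), f(c, f(c, f(c, c))))  →  f(p(a), f(c, f(c, c)))   [R3 at 2.2.2]
6. f(p(a), f(c, f(c, c)))  →  f(p(a), f(c, c))   [R3 at 2.2]
7. f(p(a), f(c, c))  →  f(p(a), c)   [R3 at 2]
8. f(p(a), c)  →  p(a)   [R3 at ε]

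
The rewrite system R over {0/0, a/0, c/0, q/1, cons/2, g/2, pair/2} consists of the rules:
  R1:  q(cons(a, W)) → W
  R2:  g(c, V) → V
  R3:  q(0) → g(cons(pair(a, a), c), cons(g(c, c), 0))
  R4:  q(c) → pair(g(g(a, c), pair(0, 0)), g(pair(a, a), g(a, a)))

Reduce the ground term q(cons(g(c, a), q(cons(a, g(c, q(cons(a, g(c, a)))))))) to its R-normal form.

1. q(cons(g(c, a), q(cons(a, g(c, q(cons(a, g(c, a))))))))  →  q(cons(a, q(cons(a, g(c, q(cons(a, g(c, a))))))))   [R2 at 1.1]
2. q(cons(a, q(cons(a, g(c, q(cons(a, g(c, a))))))))  →  q(cons(a, g(c, q(cons(a, g(c, a))))))   [R1 at ε]
3. q(cons(a, g(c, q(cons(a, g(c, a))))))  →  g(c, q(cons(a, g(c, a))))   [R1 at ε]
4. g(c, q(cons(a, g(c, a))))  →  q(cons(a, g(c, a)))   [R2 at ε]
5. q(cons(a, g(c, a)))  →  g(c, a)   [R1 at ε]
6. g(c, a)  →  a   [R2 at ε]

a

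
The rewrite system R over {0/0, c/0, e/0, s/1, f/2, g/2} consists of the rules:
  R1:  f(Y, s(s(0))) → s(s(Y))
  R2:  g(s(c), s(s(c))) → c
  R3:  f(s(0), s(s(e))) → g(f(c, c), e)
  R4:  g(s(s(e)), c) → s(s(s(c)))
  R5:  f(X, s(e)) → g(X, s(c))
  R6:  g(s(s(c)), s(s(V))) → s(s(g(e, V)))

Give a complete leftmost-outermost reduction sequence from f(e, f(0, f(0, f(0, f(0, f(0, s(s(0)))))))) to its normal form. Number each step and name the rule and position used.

1. f(e, f(0, f(0, f(0, f(0, f(0, s(s(0))))))))  →  f(e, f(0, f(0, f(0, f(0, s(s(0)))))))   [R1 at 2.2.2.2.2]
2. f(e, f(0, f(0, f(0, f(0, s(s(0)))))))  →  f(e, f(0, f(0, f(0, s(s(0))))))   [R1 at 2.2.2.2]
3. f(e, f(0, f(0, f(0, s(s(0))))))  →  f(e, f(0, f(0, s(s(0)))))   [R1 at 2.2.2]
4. f(e, f(0, f(0, s(s(0)))))  →  f(e, f(0, s(s(0))))   [R1 at 2.2]
5. f(e, f(0, s(s(0))))  →  f(e, s(s(0)))   [R1 at 2]
6. f(e, s(s(0)))  →  s(s(e))   [R1 at ε]

s(s(e))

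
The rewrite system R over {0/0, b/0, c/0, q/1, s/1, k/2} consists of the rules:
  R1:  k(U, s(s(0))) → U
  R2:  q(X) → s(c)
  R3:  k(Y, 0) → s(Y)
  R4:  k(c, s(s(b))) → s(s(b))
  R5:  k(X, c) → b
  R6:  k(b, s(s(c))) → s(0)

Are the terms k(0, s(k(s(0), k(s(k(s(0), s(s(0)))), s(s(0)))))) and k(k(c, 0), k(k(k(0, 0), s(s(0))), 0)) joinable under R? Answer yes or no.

no — NF(t₁) = 0, NF(t₂) = s(c)

Reduce t₁ = k(0, s(k(s(0), k(s(k(s(0), s(s(0)))), s(s(0)))))):
1. k(0, s(k(s(0), k(s(k(s(0), s(s(0)))), s(s(0))))))  →  k(0, s(k(s(0), s(k(s(0), s(s(0)))))))   [R1 at 2.1.2]
2. k(0, s(k(s(0), s(k(s(0), s(s(0)))))))  →  k(0, s(k(s(0), s(s(0)))))   [R1 at 2.1.2.1]
3. k(0, s(k(s(0), s(s(0)))))  →  k(0, s(s(0)))   [R1 at 2.1]
4. k(0, s(s(0)))  →  0   [R1 at ε]

Reduce t₂ = k(k(c, 0), k(k(k(0, 0), s(s(0))), 0)):
1. k(k(c, 0), k(k(k(0, 0), s(s(0))), 0))  →  k(s(c), k(k(k(0, 0), s(s(0))), 0))   [R3 at 1]
2. k(s(c), k(k(k(0, 0), s(s(0))), 0))  →  k(s(c), s(k(k(0, 0), s(s(0)))))   [R3 at 2]
3. k(s(c), s(k(k(0, 0), s(s(0)))))  →  k(s(c), s(k(0, 0)))   [R1 at 2.1]
4. k(s(c), s(k(0, 0)))  →  k(s(c), s(s(0)))   [R3 at 2.1]
5. k(s(c), s(s(0)))  →  s(c)   [R1 at ε]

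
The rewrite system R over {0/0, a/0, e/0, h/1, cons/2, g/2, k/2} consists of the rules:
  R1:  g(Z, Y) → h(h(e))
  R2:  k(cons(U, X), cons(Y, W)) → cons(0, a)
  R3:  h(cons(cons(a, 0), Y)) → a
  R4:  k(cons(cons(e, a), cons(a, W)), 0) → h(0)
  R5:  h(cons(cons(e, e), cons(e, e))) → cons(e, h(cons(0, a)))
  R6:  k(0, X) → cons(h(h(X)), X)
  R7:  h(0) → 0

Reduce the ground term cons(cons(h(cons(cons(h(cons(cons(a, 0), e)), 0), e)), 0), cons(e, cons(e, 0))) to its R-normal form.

cons(cons(a, 0), cons(e, cons(e, 0)))

1. cons(cons(h(cons(cons(h(cons(cons(a, 0), e)), 0), e)), 0), cons(e, cons(e, 0)))  →  cons(cons(h(cons(cons(a, 0), e)), 0), cons(e, cons(e, 0)))   [R3 at 1.1.1.1.1]
2. cons(cons(h(cons(cons(a, 0), e)), 0), cons(e, cons(e, 0)))  →  cons(cons(a, 0), cons(e, cons(e, 0)))   [R3 at 1.1]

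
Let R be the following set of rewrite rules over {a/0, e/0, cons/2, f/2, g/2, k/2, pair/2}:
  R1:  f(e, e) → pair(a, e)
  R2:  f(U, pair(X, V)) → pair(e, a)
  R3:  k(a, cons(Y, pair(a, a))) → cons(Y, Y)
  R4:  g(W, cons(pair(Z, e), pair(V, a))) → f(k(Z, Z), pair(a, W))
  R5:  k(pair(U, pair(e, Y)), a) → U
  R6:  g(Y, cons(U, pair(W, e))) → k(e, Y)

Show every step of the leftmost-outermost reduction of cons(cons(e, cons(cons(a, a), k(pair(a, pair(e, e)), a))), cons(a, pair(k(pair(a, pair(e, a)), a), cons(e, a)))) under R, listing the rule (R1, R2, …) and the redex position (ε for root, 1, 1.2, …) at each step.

1. cons(cons(e, cons(cons(a, a), k(pair(a, pair(e, e)), a))), cons(a, pair(k(pair(a, pair(e, a)), a), cons(e, a))))  →  cons(cons(e, cons(cons(a, a), a)), cons(a, pair(k(pair(a, pair(e, a)), a), cons(e, a))))   [R5 at 1.2.2]
2. cons(cons(e, cons(cons(a, a), a)), cons(a, pair(k(pair(a, pair(e, a)), a), cons(e, a))))  →  cons(cons(e, cons(cons(a, a), a)), cons(a, pair(a, cons(e, a))))   [R5 at 2.2.1]

cons(cons(e, cons(cons(a, a), a)), cons(a, pair(a, cons(e, a))))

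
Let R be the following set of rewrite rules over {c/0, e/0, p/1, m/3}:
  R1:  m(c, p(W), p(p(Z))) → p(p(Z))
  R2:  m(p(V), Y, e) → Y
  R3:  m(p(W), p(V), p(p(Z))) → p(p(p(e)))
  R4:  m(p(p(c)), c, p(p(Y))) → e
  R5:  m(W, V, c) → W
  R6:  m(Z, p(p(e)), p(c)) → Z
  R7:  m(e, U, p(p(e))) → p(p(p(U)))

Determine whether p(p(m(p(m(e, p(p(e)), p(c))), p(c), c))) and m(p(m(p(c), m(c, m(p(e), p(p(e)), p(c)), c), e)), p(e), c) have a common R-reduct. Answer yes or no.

Reduce t₁ = p(p(m(p(m(e, p(p(e)), p(c))), p(c), c))):
1. p(p(m(p(m(e, p(p(e)), p(c))), p(c), c)))  →  p(p(p(m(e, p(p(e)), p(c)))))   [R5 at 1.1]
2. p(p(p(m(e, p(p(e)), p(c)))))  →  p(p(p(e)))   [R6 at 1.1.1]

Reduce t₂ = m(p(m(p(c), m(c, m(p(e), p(p(e)), p(c)), c), e)), p(e), c):
1. m(p(m(p(c), m(c, m(p(e), p(p(e)), p(c)), c), e)), p(e), c)  →  p(m(p(c), m(c, m(p(e), p(p(e)), p(c)), c), e))   [R5 at ε]
2. p(m(p(c), m(c, m(p(e), p(p(e)), p(c)), c), e))  →  p(m(c, m(p(e), p(p(e)), p(c)), c))   [R2 at 1]
3. p(m(c, m(p(e), p(p(e)), p(c)), c))  →  p(c)   [R5 at 1]

no — NF(t₁) = p(p(p(e))), NF(t₂) = p(c)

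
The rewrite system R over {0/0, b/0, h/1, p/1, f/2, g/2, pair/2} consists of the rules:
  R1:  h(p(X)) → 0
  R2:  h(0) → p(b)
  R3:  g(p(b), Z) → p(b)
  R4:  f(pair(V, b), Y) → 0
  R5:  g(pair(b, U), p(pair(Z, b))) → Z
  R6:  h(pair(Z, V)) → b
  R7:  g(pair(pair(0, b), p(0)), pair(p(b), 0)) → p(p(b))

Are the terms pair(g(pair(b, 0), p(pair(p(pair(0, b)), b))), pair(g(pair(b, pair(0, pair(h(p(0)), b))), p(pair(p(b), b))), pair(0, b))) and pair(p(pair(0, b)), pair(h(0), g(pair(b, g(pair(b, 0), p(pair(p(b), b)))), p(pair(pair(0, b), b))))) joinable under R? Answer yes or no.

Reduce t₁ = pair(g(pair(b, 0), p(pair(p(pair(0, b)), b))), pair(g(pair(b, pair(0, pair(h(p(0)), b))), p(pair(p(b), b))), pair(0, b))):
1. pair(g(pair(b, 0), p(pair(p(pair(0, b)), b))), pair(g(pair(b, pair(0, pair(h(p(0)), b))), p(pair(p(b), b))), pair(0, b)))  →  pair(p(pair(0, b)), pair(g(pair(b, pair(0, pair(h(p(0)), b))), p(pair(p(b), b))), pair(0, b)))   [R5 at 1]
2. pair(p(pair(0, b)), pair(g(pair(b, pair(0, pair(h(p(0)), b))), p(pair(p(b), b))), pair(0, b)))  →  pair(p(pair(0, b)), pair(p(b), pair(0, b)))   [R5 at 2.1]

Reduce t₂ = pair(p(pair(0, b)), pair(h(0), g(pair(b, g(pair(b, 0), p(pair(p(b), b)))), p(pair(pair(0, b), b))))):
1. pair(p(pair(0, b)), pair(h(0), g(pair(b, g(pair(b, 0), p(pair(p(b), b)))), p(pair(pair(0, b), b)))))  →  pair(p(pair(0, b)), pair(p(b), g(pair(b, g(pair(b, 0), p(pair(p(b), b)))), p(pair(pair(0, b), b)))))   [R2 at 2.1]
2. pair(p(pair(0, b)), pair(p(b), g(pair(b, g(pair(b, 0), p(pair(p(b), b)))), p(pair(pair(0, b), b)))))  →  pair(p(pair(0, b)), pair(p(b), pair(0, b)))   [R5 at 2.2]

yes — NF(t₁) = pair(p(pair(0, b)), pair(p(b), pair(0, b))), NF(t₂) = pair(p(pair(0, b)), pair(p(b), pair(0, b)))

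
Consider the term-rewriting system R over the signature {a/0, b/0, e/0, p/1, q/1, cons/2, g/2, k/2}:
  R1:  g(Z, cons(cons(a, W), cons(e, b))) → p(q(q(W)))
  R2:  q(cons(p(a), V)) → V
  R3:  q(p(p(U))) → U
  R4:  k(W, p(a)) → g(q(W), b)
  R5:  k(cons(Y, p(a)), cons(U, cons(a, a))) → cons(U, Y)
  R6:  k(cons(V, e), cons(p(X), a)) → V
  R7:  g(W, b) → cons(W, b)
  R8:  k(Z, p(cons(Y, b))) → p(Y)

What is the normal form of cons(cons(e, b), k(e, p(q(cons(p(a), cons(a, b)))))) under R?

1. cons(cons(e, b), k(e, p(q(cons(p(a), cons(a, b))))))  →  cons(cons(e, b), k(e, p(cons(a, b))))   [R2 at 2.2.1]
2. cons(cons(e, b), k(e, p(cons(a, b))))  →  cons(cons(e, b), p(a))   [R8 at 2]

cons(cons(e, b), p(a))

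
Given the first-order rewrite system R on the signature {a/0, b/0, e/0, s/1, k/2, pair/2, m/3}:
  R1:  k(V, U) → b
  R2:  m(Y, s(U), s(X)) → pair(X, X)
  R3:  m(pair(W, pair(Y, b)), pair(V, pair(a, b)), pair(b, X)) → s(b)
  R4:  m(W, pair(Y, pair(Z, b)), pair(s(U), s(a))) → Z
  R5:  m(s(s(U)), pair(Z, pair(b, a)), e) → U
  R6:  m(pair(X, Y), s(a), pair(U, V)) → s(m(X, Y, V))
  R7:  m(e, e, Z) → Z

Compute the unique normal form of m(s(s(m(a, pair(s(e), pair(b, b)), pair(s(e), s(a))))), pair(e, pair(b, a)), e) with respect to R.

b

1. m(s(s(m(a, pair(s(e), pair(b, b)), pair(s(e), s(a))))), pair(e, pair(b, a)), e)  →  m(a, pair(s(e), pair(b, b)), pair(s(e), s(a)))   [R5 at ε]
2. m(a, pair(s(e), pair(b, b)), pair(s(e), s(a)))  →  b   [R4 at ε]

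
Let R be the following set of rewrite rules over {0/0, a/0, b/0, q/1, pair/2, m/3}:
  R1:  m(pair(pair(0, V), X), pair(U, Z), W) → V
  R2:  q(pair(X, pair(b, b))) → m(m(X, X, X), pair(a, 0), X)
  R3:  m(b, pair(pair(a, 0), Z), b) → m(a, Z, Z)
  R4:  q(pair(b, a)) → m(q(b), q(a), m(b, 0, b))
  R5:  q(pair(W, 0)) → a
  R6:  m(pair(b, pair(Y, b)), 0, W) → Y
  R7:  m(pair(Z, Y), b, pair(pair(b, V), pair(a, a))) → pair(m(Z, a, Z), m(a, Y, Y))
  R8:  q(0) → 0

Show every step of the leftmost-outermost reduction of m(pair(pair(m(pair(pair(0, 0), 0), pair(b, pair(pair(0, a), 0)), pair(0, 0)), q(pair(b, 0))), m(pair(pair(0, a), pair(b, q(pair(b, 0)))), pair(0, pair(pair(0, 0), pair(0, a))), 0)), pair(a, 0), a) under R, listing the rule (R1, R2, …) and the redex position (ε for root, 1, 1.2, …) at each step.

1. m(pair(pair(m(pair(pair(0, 0), 0), pair(b, pair(pair(0, a), 0)), pair(0, 0)), q(pair(b, 0))), m(pair(pair(0, a), pair(b, q(pair(b, 0)))), pair(0, pair(pair(0, 0), pair(0, a))), 0)), pair(a, 0), a)  →  m(pair(pair(0, q(pair(b, 0))), m(pair(pair(0, a), pair(b, q(pair(b, 0)))), pair(0, pair(pair(0, 0), pair(0, a))), 0)), pair(a, 0), a)   [R1 at 1.1.1]
2. m(pair(pair(0, q(pair(b, 0))), m(pair(pair(0, a), pair(b, q(pair(b, 0)))), pair(0, pair(pair(0, 0), pair(0, a))), 0)), pair(a, 0), a)  →  q(pair(b, 0))   [R1 at ε]
3. q(pair(b, 0))  →  a   [R5 at ε]

a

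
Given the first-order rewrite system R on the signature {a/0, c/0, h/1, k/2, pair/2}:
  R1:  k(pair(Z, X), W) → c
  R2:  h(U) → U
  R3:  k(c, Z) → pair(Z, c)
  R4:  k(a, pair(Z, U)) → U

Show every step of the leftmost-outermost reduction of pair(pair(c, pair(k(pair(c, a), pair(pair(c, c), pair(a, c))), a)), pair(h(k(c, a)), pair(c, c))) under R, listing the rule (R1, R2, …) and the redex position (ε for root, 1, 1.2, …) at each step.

1. pair(pair(c, pair(k(pair(c, a), pair(pair(c, c), pair(a, c))), a)), pair(h(k(c, a)), pair(c, c)))  →  pair(pair(c, pair(c, a)), pair(h(k(c, a)), pair(c, c)))   [R1 at 1.2.1]
2. pair(pair(c, pair(c, a)), pair(h(k(c, a)), pair(c, c)))  →  pair(pair(c, pair(c, a)), pair(k(c, a), pair(c, c)))   [R2 at 2.1]
3. pair(pair(c, pair(c, a)), pair(k(c, a), pair(c, c)))  →  pair(pair(c, pair(c, a)), pair(pair(a, c), pair(c, c)))   [R3 at 2.1]

pair(pair(c, pair(c, a)), pair(pair(a, c), pair(c, c)))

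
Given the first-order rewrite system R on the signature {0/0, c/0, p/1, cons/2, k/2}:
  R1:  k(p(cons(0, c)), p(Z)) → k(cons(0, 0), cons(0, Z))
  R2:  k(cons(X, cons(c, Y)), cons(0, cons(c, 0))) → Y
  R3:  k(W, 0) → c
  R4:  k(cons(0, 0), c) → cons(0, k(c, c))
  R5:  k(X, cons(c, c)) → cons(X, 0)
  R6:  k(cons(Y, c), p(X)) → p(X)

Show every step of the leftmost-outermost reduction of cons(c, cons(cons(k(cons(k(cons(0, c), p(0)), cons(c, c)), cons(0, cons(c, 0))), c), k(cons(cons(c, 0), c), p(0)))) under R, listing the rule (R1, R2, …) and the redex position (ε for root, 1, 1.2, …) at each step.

1. cons(c, cons(cons(k(cons(k(cons(0, c), p(0)), cons(c, c)), cons(0, cons(c, 0))), c), k(cons(cons(c, 0), c), p(0))))  →  cons(c, cons(cons(c, c), k(cons(cons(c, 0), c), p(0))))   [R2 at 2.1.1]
2. cons(c, cons(cons(c, c), k(cons(cons(c, 0), c), p(0))))  →  cons(c, cons(cons(c, c), p(0)))   [R6 at 2.2]

cons(c, cons(cons(c, c), p(0)))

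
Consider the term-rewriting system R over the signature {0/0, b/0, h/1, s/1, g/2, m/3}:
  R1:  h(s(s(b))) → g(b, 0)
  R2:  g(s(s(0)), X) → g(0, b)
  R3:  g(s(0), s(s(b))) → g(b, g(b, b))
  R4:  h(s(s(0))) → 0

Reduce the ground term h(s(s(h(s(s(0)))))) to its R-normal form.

0

1. h(s(s(h(s(s(0))))))  →  h(s(s(0)))   [R4 at 1.1.1]
2. h(s(s(0)))  →  0   [R4 at ε]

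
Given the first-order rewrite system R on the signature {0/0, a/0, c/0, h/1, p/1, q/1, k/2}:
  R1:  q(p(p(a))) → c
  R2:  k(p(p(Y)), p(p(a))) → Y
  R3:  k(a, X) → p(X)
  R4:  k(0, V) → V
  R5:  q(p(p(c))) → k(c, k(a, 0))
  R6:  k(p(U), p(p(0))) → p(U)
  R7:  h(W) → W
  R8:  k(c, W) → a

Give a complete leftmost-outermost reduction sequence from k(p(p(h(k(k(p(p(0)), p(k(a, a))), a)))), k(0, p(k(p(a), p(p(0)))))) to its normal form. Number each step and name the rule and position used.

1. k(p(p(h(k(k(p(p(0)), p(k(a, a))), a)))), k(0, p(k(p(a), p(p(0))))))  →  k(p(p(k(k(p(p(0)), p(k(a, a))), a))), k(0, p(k(p(a), p(p(0))))))   [R7 at 1.1.1]
2. k(p(p(k(k(p(p(0)), p(k(a, a))), a))), k(0, p(k(p(a), p(p(0))))))  →  k(p(p(k(k(p(p(0)), p(p(a))), a))), k(0, p(k(p(a), p(p(0))))))   [R3 at 1.1.1.1.2.1]
3. k(p(p(k(k(p(p(0)), p(p(a))), a))), k(0, p(k(p(a), p(p(0))))))  →  k(p(p(k(0, a))), k(0, p(k(p(a), p(p(0))))))   [R2 at 1.1.1.1]
4. k(p(p(k(0, a))), k(0, p(k(p(a), p(p(0))))))  →  k(p(p(a)), k(0, p(k(p(a), p(p(0))))))   [R4 at 1.1.1]
5. k(p(p(a)), k(0, p(k(p(a), p(p(0))))))  →  k(p(p(a)), p(k(p(a), p(p(0)))))   [R4 at 2]
6. k(p(p(a)), p(k(p(a), p(p(0)))))  →  k(p(p(a)), p(p(a)))   [R6 at 2.1]
7. k(p(p(a)), p(p(a)))  →  a   [R2 at ε]

a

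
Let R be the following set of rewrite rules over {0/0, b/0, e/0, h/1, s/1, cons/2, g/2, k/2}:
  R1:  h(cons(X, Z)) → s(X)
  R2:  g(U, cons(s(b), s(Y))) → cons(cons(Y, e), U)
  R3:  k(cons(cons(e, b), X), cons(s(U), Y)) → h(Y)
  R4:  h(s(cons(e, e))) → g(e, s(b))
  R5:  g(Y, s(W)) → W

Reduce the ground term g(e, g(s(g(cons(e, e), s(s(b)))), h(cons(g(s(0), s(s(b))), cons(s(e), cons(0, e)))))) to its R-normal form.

1. g(e, g(s(g(cons(e, e), s(s(b)))), h(cons(g(s(0), s(s(b))), cons(s(e), cons(0, e))))))  →  g(e, g(s(s(b)), h(cons(g(s(0), s(s(b))), cons(s(e), cons(0, e))))))   [R5 at 2.1.1]
2. g(e, g(s(s(b)), h(cons(g(s(0), s(s(b))), cons(s(e), cons(0, e))))))  →  g(e, g(s(s(b)), s(g(s(0), s(s(b))))))   [R1 at 2.2]
3. g(e, g(s(s(b)), s(g(s(0), s(s(b))))))  →  g(e, g(s(0), s(s(b))))   [R5 at 2]
4. g(e, g(s(0), s(s(b))))  →  g(e, s(b))   [R5 at 2]
5. g(e, s(b))  →  b   [R5 at ε]

b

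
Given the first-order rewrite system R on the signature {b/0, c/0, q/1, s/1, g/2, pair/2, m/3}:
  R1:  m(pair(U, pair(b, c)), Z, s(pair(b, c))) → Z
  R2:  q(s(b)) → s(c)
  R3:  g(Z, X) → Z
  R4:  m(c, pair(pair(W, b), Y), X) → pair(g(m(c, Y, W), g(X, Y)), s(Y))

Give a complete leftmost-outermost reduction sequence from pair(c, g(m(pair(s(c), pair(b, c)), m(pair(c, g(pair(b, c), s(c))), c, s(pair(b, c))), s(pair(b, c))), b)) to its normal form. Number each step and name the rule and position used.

pair(c, c)

1. pair(c, g(m(pair(s(c), pair(b, c)), m(pair(c, g(pair(b, c), s(c))), c, s(pair(b, c))), s(pair(b, c))), b))  →  pair(c, m(pair(s(c), pair(b, c)), m(pair(c, g(pair(b, c), s(c))), c, s(pair(b, c))), s(pair(b, c))))   [R3 at 2]
2. pair(c, m(pair(s(c), pair(b, c)), m(pair(c, g(pair(b, c), s(c))), c, s(pair(b, c))), s(pair(b, c))))  →  pair(c, m(pair(c, g(pair(b, c), s(c))), c, s(pair(b, c))))   [R1 at 2]
3. pair(c, m(pair(c, g(pair(b, c), s(c))), c, s(pair(b, c))))  →  pair(c, m(pair(c, pair(b, c)), c, s(pair(b, c))))   [R3 at 2.1.2]
4. pair(c, m(pair(c, pair(b, c)), c, s(pair(b, c))))  →  pair(c, c)   [R1 at 2]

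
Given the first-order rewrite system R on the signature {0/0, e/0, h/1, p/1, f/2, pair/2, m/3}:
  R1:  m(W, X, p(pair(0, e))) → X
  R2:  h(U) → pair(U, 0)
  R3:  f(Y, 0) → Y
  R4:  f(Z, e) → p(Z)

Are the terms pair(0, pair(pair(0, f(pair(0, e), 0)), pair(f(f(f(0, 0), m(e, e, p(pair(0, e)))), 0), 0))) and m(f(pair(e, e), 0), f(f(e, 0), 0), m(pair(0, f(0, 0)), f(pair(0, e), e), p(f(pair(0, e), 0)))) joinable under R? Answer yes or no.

no — NF(t₁) = pair(0, pair(pair(0, pair(0, e)), pair(p(0), 0))), NF(t₂) = e

Reduce t₁ = pair(0, pair(pair(0, f(pair(0, e), 0)), pair(f(f(f(0, 0), m(e, e, p(pair(0, e)))), 0), 0))):
1. pair(0, pair(pair(0, f(pair(0, e), 0)), pair(f(f(f(0, 0), m(e, e, p(pair(0, e)))), 0), 0)))  →  pair(0, pair(pair(0, pair(0, e)), pair(f(f(f(0, 0), m(e, e, p(pair(0, e)))), 0), 0)))   [R3 at 2.1.2]
2. pair(0, pair(pair(0, pair(0, e)), pair(f(f(f(0, 0), m(e, e, p(pair(0, e)))), 0), 0)))  →  pair(0, pair(pair(0, pair(0, e)), pair(f(f(0, 0), m(e, e, p(pair(0, e)))), 0)))   [R3 at 2.2.1]
3. pair(0, pair(pair(0, pair(0, e)), pair(f(f(0, 0), m(e, e, p(pair(0, e)))), 0)))  →  pair(0, pair(pair(0, pair(0, e)), pair(f(0, m(e, e, p(pair(0, e)))), 0)))   [R3 at 2.2.1.1]
4. pair(0, pair(pair(0, pair(0, e)), pair(f(0, m(e, e, p(pair(0, e)))), 0)))  →  pair(0, pair(pair(0, pair(0, e)), pair(f(0, e), 0)))   [R1 at 2.2.1.2]
5. pair(0, pair(pair(0, pair(0, e)), pair(f(0, e), 0)))  →  pair(0, pair(pair(0, pair(0, e)), pair(p(0), 0)))   [R4 at 2.2.1]

Reduce t₂ = m(f(pair(e, e), 0), f(f(e, 0), 0), m(pair(0, f(0, 0)), f(pair(0, e), e), p(f(pair(0, e), 0)))):
1. m(f(pair(e, e), 0), f(f(e, 0), 0), m(pair(0, f(0, 0)), f(pair(0, e), e), p(f(pair(0, e), 0))))  →  m(pair(e, e), f(f(e, 0), 0), m(pair(0, f(0, 0)), f(pair(0, e), e), p(f(pair(0, e), 0))))   [R3 at 1]
2. m(pair(e, e), f(f(e, 0), 0), m(pair(0, f(0, 0)), f(pair(0, e), e), p(f(pair(0, e), 0))))  →  m(pair(e, e), f(e, 0), m(pair(0, f(0, 0)), f(pair(0, e), e), p(f(pair(0, e), 0))))   [R3 at 2]
3. m(pair(e, e), f(e, 0), m(pair(0, f(0, 0)), f(pair(0, e), e), p(f(pair(0, e), 0))))  →  m(pair(e, e), e, m(pair(0, f(0, 0)), f(pair(0, e), e), p(f(pair(0, e), 0))))   [R3 at 2]
4. m(pair(e, e), e, m(pair(0, f(0, 0)), f(pair(0, e), e), p(f(pair(0, e), 0))))  →  m(pair(e, e), e, m(pair(0, 0), f(pair(0, e), e), p(f(pair(0, e), 0))))   [R3 at 3.1.2]
5. m(pair(e, e), e, m(pair(0, 0), f(pair(0, e), e), p(f(pair(0, e), 0))))  →  m(pair(e, e), e, m(pair(0, 0), p(pair(0, e)), p(f(pair(0, e), 0))))   [R4 at 3.2]
6. m(pair(e, e), e, m(pair(0, 0), p(pair(0, e)), p(f(pair(0, e), 0))))  →  m(pair(e, e), e, m(pair(0, 0), p(pair(0, e)), p(pair(0, e))))   [R3 at 3.3.1]
7. m(pair(e, e), e, m(pair(0, 0), p(pair(0, e)), p(pair(0, e))))  →  m(pair(e, e), e, p(pair(0, e)))   [R1 at 3]
8. m(pair(e, e), e, p(pair(0, e)))  →  e   [R1 at ε]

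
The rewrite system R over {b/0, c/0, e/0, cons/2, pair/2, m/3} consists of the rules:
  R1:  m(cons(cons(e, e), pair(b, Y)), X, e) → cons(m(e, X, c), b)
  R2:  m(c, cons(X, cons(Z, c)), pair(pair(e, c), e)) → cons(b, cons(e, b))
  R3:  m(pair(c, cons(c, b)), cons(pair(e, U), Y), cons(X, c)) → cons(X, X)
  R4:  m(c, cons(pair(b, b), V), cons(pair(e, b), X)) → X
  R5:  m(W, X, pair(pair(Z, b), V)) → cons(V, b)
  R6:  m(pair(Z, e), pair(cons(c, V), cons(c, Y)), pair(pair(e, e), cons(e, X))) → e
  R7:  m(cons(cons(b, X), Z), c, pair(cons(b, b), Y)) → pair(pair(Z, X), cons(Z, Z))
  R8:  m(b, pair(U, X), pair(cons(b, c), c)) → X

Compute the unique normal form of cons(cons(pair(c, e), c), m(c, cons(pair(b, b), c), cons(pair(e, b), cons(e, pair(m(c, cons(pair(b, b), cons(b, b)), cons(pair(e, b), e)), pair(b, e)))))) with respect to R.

1. cons(cons(pair(c, e), c), m(c, cons(pair(b, b), c), cons(pair(e, b), cons(e, pair(m(c, cons(pair(b, b), cons(b, b)), cons(pair(e, b), e)), pair(b, e))))))  →  cons(cons(pair(c, e), c), cons(e, pair(m(c, cons(pair(b, b), cons(b, b)), cons(pair(e, b), e)), pair(b, e))))   [R4 at 2]
2. cons(cons(pair(c, e), c), cons(e, pair(m(c, cons(pair(b, b), cons(b, b)), cons(pair(e, b), e)), pair(b, e))))  →  cons(cons(pair(c, e), c), cons(e, pair(e, pair(b, e))))   [R4 at 2.2.1]

cons(cons(pair(c, e), c), cons(e, pair(e, pair(b, e))))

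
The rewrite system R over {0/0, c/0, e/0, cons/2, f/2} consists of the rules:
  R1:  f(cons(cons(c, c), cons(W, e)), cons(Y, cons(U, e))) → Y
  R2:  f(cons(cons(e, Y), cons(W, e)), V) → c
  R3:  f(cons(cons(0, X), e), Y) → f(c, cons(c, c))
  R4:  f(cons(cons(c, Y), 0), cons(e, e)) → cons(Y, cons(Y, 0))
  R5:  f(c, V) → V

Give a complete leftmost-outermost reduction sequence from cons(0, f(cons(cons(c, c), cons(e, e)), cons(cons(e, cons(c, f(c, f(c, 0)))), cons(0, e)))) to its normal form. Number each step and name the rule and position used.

1. cons(0, f(cons(cons(c, c), cons(e, e)), cons(cons(e, cons(c, f(c, f(c, 0)))), cons(0, e))))  →  cons(0, cons(e, cons(c, f(c, f(c, 0)))))   [R1 at 2]
2. cons(0, cons(e, cons(c, f(c, f(c, 0)))))  →  cons(0, cons(e, cons(c, f(c, 0))))   [R5 at 2.2.2]
3. cons(0, cons(e, cons(c, f(c, 0))))  →  cons(0, cons(e, cons(c, 0)))   [R5 at 2.2.2]

cons(0, cons(e, cons(c, 0)))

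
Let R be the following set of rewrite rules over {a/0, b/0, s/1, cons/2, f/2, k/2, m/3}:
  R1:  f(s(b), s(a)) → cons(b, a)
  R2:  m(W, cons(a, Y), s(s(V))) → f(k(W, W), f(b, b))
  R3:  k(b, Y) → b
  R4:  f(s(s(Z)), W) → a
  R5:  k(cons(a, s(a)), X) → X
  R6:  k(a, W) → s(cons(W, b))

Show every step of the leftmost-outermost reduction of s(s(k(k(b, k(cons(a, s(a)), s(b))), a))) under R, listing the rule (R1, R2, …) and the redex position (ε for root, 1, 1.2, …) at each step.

s(s(b))

1. s(s(k(k(b, k(cons(a, s(a)), s(b))), a)))  →  s(s(k(b, a)))   [R3 at 1.1.1]
2. s(s(k(b, a)))  →  s(s(b))   [R3 at 1.1]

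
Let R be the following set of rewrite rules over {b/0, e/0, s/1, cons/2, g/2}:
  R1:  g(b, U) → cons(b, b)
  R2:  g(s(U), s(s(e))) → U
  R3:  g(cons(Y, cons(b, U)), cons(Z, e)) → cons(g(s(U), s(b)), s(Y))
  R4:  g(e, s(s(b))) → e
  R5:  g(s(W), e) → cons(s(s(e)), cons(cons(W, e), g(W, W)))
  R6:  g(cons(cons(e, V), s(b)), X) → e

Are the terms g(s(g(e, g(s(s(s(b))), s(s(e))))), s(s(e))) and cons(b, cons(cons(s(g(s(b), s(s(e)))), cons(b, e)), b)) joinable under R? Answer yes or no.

Reduce t₁ = g(s(g(e, g(s(s(s(b))), s(s(e))))), s(s(e))):
1. g(s(g(e, g(s(s(s(b))), s(s(e))))), s(s(e)))  →  g(e, g(s(s(s(b))), s(s(e))))   [R2 at ε]
2. g(e, g(s(s(s(b))), s(s(e))))  →  g(e, s(s(b)))   [R2 at 2]
3. g(e, s(s(b)))  →  e   [R4 at ε]

Reduce t₂ = cons(b, cons(cons(s(g(s(b), s(s(e)))), cons(b, e)), b)):
1. cons(b, cons(cons(s(g(s(b), s(s(e)))), cons(b, e)), b))  →  cons(b, cons(cons(s(b), cons(b, e)), b))   [R2 at 2.1.1.1]

no — NF(t₁) = e, NF(t₂) = cons(b, cons(cons(s(b), cons(b, e)), b))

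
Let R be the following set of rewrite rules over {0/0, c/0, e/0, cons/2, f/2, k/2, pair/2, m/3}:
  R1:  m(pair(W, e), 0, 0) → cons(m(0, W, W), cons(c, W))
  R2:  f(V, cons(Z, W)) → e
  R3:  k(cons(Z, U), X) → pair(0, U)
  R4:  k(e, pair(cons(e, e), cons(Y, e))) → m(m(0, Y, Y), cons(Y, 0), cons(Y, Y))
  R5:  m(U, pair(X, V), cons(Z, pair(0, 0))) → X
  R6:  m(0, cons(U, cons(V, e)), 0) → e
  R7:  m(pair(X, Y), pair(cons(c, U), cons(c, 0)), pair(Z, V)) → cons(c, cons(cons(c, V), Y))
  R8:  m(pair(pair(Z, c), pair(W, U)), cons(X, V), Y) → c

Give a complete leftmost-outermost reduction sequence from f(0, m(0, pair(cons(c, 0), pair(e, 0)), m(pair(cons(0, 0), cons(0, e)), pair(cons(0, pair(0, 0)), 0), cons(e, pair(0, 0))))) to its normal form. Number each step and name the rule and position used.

1. f(0, m(0, pair(cons(c, 0), pair(e, 0)), m(pair(cons(0, 0), cons(0, e)), pair(cons(0, pair(0, 0)), 0), cons(e, pair(0, 0)))))  →  f(0, m(0, pair(cons(c, 0), pair(e, 0)), cons(0, pair(0, 0))))   [R5 at 2.3]
2. f(0, m(0, pair(cons(c, 0), pair(e, 0)), cons(0, pair(0, 0))))  →  f(0, cons(c, 0))   [R5 at 2]
3. f(0, cons(c, 0))  →  e   [R2 at ε]

e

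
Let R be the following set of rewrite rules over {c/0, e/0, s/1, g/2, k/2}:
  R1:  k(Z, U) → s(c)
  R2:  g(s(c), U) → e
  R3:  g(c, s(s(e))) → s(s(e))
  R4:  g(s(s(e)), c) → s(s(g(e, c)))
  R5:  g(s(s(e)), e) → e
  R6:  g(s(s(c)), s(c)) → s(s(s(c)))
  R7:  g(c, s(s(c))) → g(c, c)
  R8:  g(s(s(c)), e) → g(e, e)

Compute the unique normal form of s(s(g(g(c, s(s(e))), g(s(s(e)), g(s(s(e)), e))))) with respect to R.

1. s(s(g(g(c, s(s(e))), g(s(s(e)), g(s(s(e)), e)))))  →  s(s(g(s(s(e)), g(s(s(e)), g(s(s(e)), e)))))   [R3 at 1.1.1]
2. s(s(g(s(s(e)), g(s(s(e)), g(s(s(e)), e)))))  →  s(s(g(s(s(e)), g(s(s(e)), e))))   [R5 at 1.1.2.2]
3. s(s(g(s(s(e)), g(s(s(e)), e))))  →  s(s(g(s(s(e)), e)))   [R5 at 1.1.2]
4. s(s(g(s(s(e)), e)))  →  s(s(e))   [R5 at 1.1]

s(s(e))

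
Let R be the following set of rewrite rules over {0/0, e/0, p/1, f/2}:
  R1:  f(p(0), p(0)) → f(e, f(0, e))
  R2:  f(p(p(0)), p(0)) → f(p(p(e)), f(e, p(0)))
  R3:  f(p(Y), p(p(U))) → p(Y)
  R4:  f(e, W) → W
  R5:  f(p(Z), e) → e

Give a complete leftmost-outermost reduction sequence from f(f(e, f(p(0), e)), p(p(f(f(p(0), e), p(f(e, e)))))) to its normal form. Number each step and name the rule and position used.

1. f(f(e, f(p(0), e)), p(p(f(f(p(0), e), p(f(e, e))))))  →  f(f(p(0), e), p(p(f(f(p(0), e), p(f(e, e))))))   [R4 at 1]
2. f(f(p(0), e), p(p(f(f(p(0), e), p(f(e, e))))))  →  f(e, p(p(f(f(p(0), e), p(f(e, e))))))   [R5 at 1]
3. f(e, p(p(f(f(p(0), e), p(f(e, e))))))  →  p(p(f(f(p(0), e), p(f(e, e)))))   [R4 at ε]
4. p(p(f(f(p(0), e), p(f(e, e)))))  →  p(p(f(e, p(f(e, e)))))   [R5 at 1.1.1]
5. p(p(f(e, p(f(e, e)))))  →  p(p(p(f(e, e))))   [R4 at 1.1]
6. p(p(p(f(e, e))))  →  p(p(p(e)))   [R4 at 1.1.1]

p(p(p(e)))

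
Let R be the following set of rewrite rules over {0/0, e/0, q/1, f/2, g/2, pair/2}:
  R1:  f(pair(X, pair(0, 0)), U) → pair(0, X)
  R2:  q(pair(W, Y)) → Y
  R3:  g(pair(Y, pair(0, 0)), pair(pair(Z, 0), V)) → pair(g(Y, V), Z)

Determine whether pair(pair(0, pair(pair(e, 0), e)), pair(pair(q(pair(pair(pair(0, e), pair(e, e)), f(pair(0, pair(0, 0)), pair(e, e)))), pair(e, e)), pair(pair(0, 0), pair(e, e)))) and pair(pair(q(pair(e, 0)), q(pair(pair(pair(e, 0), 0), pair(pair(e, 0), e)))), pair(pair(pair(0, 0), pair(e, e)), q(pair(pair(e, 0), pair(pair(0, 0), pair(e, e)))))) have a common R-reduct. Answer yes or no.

yes — NF(t₁) = pair(pair(0, pair(pair(e, 0), e)), pair(pair(pair(0, 0), pair(e, e)), pair(pair(0, 0), pair(e, e)))), NF(t₂) = pair(pair(0, pair(pair(e, 0), e)), pair(pair(pair(0, 0), pair(e, e)), pair(pair(0, 0), pair(e, e))))

Reduce t₁ = pair(pair(0, pair(pair(e, 0), e)), pair(pair(q(pair(pair(pair(0, e), pair(e, e)), f(pair(0, pair(0, 0)), pair(e, e)))), pair(e, e)), pair(pair(0, 0), pair(e, e)))):
1. pair(pair(0, pair(pair(e, 0), e)), pair(pair(q(pair(pair(pair(0, e), pair(e, e)), f(pair(0, pair(0, 0)), pair(e, e)))), pair(e, e)), pair(pair(0, 0), pair(e, e))))  →  pair(pair(0, pair(pair(e, 0), e)), pair(pair(f(pair(0, pair(0, 0)), pair(e, e)), pair(e, e)), pair(pair(0, 0), pair(e, e))))   [R2 at 2.1.1]
2. pair(pair(0, pair(pair(e, 0), e)), pair(pair(f(pair(0, pair(0, 0)), pair(e, e)), pair(e, e)), pair(pair(0, 0), pair(e, e))))  →  pair(pair(0, pair(pair(e, 0), e)), pair(pair(pair(0, 0), pair(e, e)), pair(pair(0, 0), pair(e, e))))   [R1 at 2.1.1]

Reduce t₂ = pair(pair(q(pair(e, 0)), q(pair(pair(pair(e, 0), 0), pair(pair(e, 0), e)))), pair(pair(pair(0, 0), pair(e, e)), q(pair(pair(e, 0), pair(pair(0, 0), pair(e, e)))))):
1. pair(pair(q(pair(e, 0)), q(pair(pair(pair(e, 0), 0), pair(pair(e, 0), e)))), pair(pair(pair(0, 0), pair(e, e)), q(pair(pair(e, 0), pair(pair(0, 0), pair(e, e))))))  →  pair(pair(0, q(pair(pair(pair(e, 0), 0), pair(pair(e, 0), e)))), pair(pair(pair(0, 0), pair(e, e)), q(pair(pair(e, 0), pair(pair(0, 0), pair(e, e))))))   [R2 at 1.1]
2. pair(pair(0, q(pair(pair(pair(e, 0), 0), pair(pair(e, 0), e)))), pair(pair(pair(0, 0), pair(e, e)), q(pair(pair(e, 0), pair(pair(0, 0), pair(e, e))))))  →  pair(pair(0, pair(pair(e, 0), e)), pair(pair(pair(0, 0), pair(e, e)), q(pair(pair(e, 0), pair(pair(0, 0), pair(e, e))))))   [R2 at 1.2]
3. pair(pair(0, pair(pair(e, 0), e)), pair(pair(pair(0, 0), pair(e, e)), q(pair(pair(e, 0), pair(pair(0, 0), pair(e, e))))))  →  pair(pair(0, pair(pair(e, 0), e)), pair(pair(pair(0, 0), pair(e, e)), pair(pair(0, 0), pair(e, e))))   [R2 at 2.2]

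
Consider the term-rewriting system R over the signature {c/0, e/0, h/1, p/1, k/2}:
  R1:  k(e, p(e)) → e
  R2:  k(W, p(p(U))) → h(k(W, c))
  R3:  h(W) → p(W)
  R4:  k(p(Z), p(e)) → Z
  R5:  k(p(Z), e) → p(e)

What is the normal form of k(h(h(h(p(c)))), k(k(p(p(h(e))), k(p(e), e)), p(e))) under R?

p(p(p(c)))

1. k(h(h(h(p(c)))), k(k(p(p(h(e))), k(p(e), e)), p(e)))  →  k(p(h(h(p(c)))), k(k(p(p(h(e))), k(p(e), e)), p(e)))   [R3 at 1]
2. k(p(h(h(p(c)))), k(k(p(p(h(e))), k(p(e), e)), p(e)))  →  k(p(p(h(p(c)))), k(k(p(p(h(e))), k(p(e), e)), p(e)))   [R3 at 1.1]
3. k(p(p(h(p(c)))), k(k(p(p(h(e))), k(p(e), e)), p(e)))  →  k(p(p(p(p(c)))), k(k(p(p(h(e))), k(p(e), e)), p(e)))   [R3 at 1.1.1]
4. k(p(p(p(p(c)))), k(k(p(p(h(e))), k(p(e), e)), p(e)))  →  k(p(p(p(p(c)))), k(k(p(p(p(e))), k(p(e), e)), p(e)))   [R3 at 2.1.1.1.1]
5. k(p(p(p(p(c)))), k(k(p(p(p(e))), k(p(e), e)), p(e)))  →  k(p(p(p(p(c)))), k(k(p(p(p(e))), p(e)), p(e)))   [R5 at 2.1.2]
6. k(p(p(p(p(c)))), k(k(p(p(p(e))), p(e)), p(e)))  →  k(p(p(p(p(c)))), k(p(p(e)), p(e)))   [R4 at 2.1]
7. k(p(p(p(p(c)))), k(p(p(e)), p(e)))  →  k(p(p(p(p(c)))), p(e))   [R4 at 2]
8. k(p(p(p(p(c)))), p(e))  →  p(p(p(c)))   [R4 at ε]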